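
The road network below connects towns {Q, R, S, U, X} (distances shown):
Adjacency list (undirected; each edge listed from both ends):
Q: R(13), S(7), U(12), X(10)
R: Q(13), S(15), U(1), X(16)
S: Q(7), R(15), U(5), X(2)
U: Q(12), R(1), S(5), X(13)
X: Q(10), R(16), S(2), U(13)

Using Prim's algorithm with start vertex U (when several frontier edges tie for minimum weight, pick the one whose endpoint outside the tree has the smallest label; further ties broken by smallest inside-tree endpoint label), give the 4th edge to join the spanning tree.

Q-S

Grow the tree from U using Prim:
Step 1: cheapest edge leaving the tree is R–U (1); add R.
Step 2: cheapest edge leaving the tree is S–U (5); add S.
Step 3: cheapest edge leaving the tree is S–X (2); add X.
Step 4: cheapest edge leaving the tree is Q–S (7); add Q.
The 4th edge added is Q–S.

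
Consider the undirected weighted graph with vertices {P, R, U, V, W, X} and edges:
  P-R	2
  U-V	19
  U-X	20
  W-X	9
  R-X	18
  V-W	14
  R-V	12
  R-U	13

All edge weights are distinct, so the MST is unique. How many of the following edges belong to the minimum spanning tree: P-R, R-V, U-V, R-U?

Kruskal: consider edges lightest-first.
P-R (2): add. Components now {P,R} {U} {W} {V} {X}
W-X (9): add. Components now {P,R} {U} {W,X} {V}
R-V (12): add. Components now {P,R,V} {U} {W,X}
R-U (13): add. Components now {P,R,U,V} {W,X}
V-W (14): add. Components now {P,R,U,V,W,X}
MST edge set: {P-R, W-X, R-V, R-U, V-W}.
Of the listed edges, {P-R, R-V, R-U} are in the MST → 3.

3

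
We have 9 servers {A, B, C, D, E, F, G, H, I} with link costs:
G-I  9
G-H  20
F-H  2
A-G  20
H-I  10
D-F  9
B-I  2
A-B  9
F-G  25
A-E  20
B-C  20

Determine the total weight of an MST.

Kruskal's algorithm — process edges by increasing weight (ties by edge label):
B-I (2): add — endpoints in different components.
F-H (2): add — endpoints in different components.
A-B (9): add — endpoints in different components.
D-F (9): add — endpoints in different components.
G-I (9): add — endpoints in different components.
H-I (10): add — endpoints in different components.
A-E (20): add — endpoints in different components.
A-G (20): skip — A and G already connected.
B-C (20): add — endpoints in different components.
MST edges: B-I, F-H, A-B, D-F, G-I, H-I, A-E, B-C; total weight 2+2+9+9+9+10+20+20 = 81.

81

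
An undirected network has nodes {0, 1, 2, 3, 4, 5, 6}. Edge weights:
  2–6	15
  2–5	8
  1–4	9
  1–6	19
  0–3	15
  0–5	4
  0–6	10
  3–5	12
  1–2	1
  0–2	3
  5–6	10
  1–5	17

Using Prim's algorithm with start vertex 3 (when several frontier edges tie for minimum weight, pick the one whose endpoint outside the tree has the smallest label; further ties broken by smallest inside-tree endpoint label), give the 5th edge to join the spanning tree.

1-4

Prim, starting at 3.
Step 1: cheapest edge leaving the tree is 3–5 (12); add 5.
Step 2: cheapest edge leaving the tree is 0–5 (4); add 0.
Step 3: cheapest edge leaving the tree is 0–2 (3); add 2.
Step 4: cheapest edge leaving the tree is 1–2 (1); add 1.
Step 5: cheapest edge leaving the tree is 1–4 (9); add 4.
Step 6: cheapest edge leaving the tree is 0–6 (10); add 6.
The 5th edge added is 1–4.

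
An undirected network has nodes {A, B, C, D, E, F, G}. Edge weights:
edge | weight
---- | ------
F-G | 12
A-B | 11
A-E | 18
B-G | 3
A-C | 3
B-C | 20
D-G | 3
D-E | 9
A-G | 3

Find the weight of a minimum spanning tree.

33

Grow the tree from E using Prim:
Step 1: frontier [D-E 9, A-E 18] → take D-E (9); add D.
Step 2: frontier [D-G 3, A-E 18] → take D-G (3); add G.
Step 3: frontier [A-E 18, A-G 3, B-G 3, F-G 12] → take A-G (3); add A.
Step 4: frontier [A-C 3, A-B 11, B-G 3, F-G 12] → take B-G (3); add B.
Step 5: frontier [A-C 3, B-C 20, F-G 12] → take A-C (3); add C.
Step 6: frontier [F-G 12] → take F-G (12); add F.
MST edges: D-E, D-G, A-G, B-G, A-C, F-G; total weight 9+3+3+3+3+12 = 33.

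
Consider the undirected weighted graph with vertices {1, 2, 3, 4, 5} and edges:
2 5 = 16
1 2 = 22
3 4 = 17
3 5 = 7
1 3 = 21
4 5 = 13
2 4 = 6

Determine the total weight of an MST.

Prim, starting at 2.
Step 1: frontier [2 4 6, 2 5 16, 1 2 22] → take 2 4 (6); add 4.
Step 2: frontier [2 5 16, 1 2 22, 4 5 13, 3 4 17] → take 4 5 (13); add 5.
Step 3: frontier [1 2 22, 3 4 17, 3 5 7] → take 3 5 (7); add 3.
Step 4: frontier [1 2 22, 1 3 21] → take 1 3 (21); add 1.
MST edges: 2 4, 4 5, 3 5, 1 3; total weight 6+13+7+21 = 47.

47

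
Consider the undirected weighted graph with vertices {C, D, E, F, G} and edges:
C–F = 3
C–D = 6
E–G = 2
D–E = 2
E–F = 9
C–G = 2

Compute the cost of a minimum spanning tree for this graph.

Prim, starting at F.
Step 1: frontier [C–F 3, E–F 9] → take C–F (3); add C.
Step 2: frontier [C–G 2, C–D 6, E–F 9] → take C–G (2); add G.
Step 3: frontier [C–D 6, E–F 9, E–G 2] → take E–G (2); add E.
Step 4: frontier [C–D 6, D–E 2] → take D–E (2); add D.
MST edges: C–F, C–G, E–G, D–E; total weight 3+2+2+2 = 9.

9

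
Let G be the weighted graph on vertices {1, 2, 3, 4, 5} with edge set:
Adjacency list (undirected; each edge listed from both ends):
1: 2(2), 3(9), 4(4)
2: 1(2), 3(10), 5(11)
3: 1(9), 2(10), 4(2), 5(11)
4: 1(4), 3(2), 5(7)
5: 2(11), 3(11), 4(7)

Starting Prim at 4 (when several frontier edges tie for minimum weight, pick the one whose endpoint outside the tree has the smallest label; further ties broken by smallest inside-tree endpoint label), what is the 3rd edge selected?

1-2

Prim's algorithm from 4:
Step 1: frontier [3–4 2, 1–4 4, 4–5 7] → take 3–4 (2); add 3.
Step 2: frontier [1–3 9, 2–3 10, 3–5 11, 1–4 4, 4–5 7] → take 1–4 (4); add 1.
Step 3: frontier [1–2 2, 2–3 10, 3–5 11, 4–5 7] → take 1–2 (2); add 2.
Step 4: frontier [2–5 11, 3–5 11, 4–5 7] → take 4–5 (7); add 5.
The 3rd edge added is 1–2.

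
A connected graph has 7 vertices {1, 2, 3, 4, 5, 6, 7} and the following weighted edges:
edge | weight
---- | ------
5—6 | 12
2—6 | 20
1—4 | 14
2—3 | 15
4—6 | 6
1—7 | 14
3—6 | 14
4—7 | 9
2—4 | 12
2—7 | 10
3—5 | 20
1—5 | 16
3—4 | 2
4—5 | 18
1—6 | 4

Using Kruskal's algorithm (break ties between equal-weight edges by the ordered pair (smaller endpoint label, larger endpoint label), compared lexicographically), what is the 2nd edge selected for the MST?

1-6

Sort edges by weight, then run Kruskal:
3—4 (2): add. Components now {1} {2} {3,4} {5} {6} {7}
1—6 (4): add. Components now {1,6} {2} {3,4} {5} {7}
4—6 (6): add. Components now {1,3,4,6} {2} {5} {7}
4—7 (9): add. Components now {1,3,4,6,7} {2} {5}
2—7 (10): add. Components now {1,2,3,4,6,7} {5}
2—4 (12): skip — 2 and 4 already connected.
5—6 (12): add. Components now {1,2,3,4,5,6,7}
The 2nd edge added is 1—6.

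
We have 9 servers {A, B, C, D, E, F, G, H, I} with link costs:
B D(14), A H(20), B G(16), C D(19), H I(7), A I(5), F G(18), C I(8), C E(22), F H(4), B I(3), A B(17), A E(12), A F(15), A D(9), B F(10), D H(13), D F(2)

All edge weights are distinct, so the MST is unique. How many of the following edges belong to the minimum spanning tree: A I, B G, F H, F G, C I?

4

Sort edges by weight, then run Kruskal:
D F (2): add — endpoints in different components.
B I (3): add — endpoints in different components.
F H (4): add — endpoints in different components.
A I (5): add — endpoints in different components.
H I (7): add — endpoints in different components.
C I (8): add — endpoints in different components.
A D (9): skip — A and D already connected.
B F (10): skip — B and F already connected.
A E (12): add — endpoints in different components.
D H (13): skip — D and H already connected.
B D (14): skip — B and D already connected.
A F (15): skip — A and F already connected.
B G (16): add — endpoints in different components.
MST edge set: {D F, B I, F H, A I, H I, C I, A E, B G}.
Of the listed edges, {A I, B G, F H, C I} are in the MST → 4.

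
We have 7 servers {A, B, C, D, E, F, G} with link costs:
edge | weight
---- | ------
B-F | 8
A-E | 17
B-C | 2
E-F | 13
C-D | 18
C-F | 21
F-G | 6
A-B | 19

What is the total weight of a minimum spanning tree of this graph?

64

Kruskal: consider edges lightest-first.
B-C (2): add. Components now {A} {B,C} {D} {E} {F} {G}
F-G (6): add. Components now {A} {B,C} {D} {E} {F,G}
B-F (8): add. Components now {A} {B,C,F,G} {D} {E}
E-F (13): add. Components now {A} {B,C,E,F,G} {D}
A-E (17): add. Components now {A,B,C,E,F,G} {D}
C-D (18): add. Components now {A,B,C,D,E,F,G}
MST edges: B-C, F-G, B-F, E-F, A-E, C-D; total weight 2+6+8+13+17+18 = 64.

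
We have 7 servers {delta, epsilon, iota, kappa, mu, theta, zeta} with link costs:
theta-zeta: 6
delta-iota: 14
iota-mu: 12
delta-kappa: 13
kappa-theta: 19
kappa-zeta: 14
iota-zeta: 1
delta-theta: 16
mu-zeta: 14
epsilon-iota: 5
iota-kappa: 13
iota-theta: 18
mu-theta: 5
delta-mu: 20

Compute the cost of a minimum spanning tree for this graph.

43

Sort edges by weight, then run Kruskal:
iota-zeta (1): add — endpoints in different components.
epsilon-iota (5): add — endpoints in different components.
mu-theta (5): add — endpoints in different components.
theta-zeta (6): add — endpoints in different components.
iota-mu (12): skip — iota and mu already connected.
delta-kappa (13): add — endpoints in different components.
iota-kappa (13): add — endpoints in different components.
MST edges: iota-zeta, epsilon-iota, mu-theta, theta-zeta, delta-kappa, iota-kappa; total weight 1+5+5+6+13+13 = 43.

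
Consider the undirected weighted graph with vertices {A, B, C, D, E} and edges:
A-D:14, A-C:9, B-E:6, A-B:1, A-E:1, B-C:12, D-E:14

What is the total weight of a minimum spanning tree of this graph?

Prim's algorithm from A:
Step 1: frontier [A-B 1, A-E 1, A-C 9, A-D 14] → take A-B (1); add B.
Step 2: frontier [A-E 1, A-C 9, A-D 14, B-E 6, B-C 12] → take A-E (1); add E.
Step 3: frontier [A-C 9, A-D 14, B-C 12, D-E 14] → take A-C (9); add C.
Step 4: frontier [A-D 14, D-E 14] → take A-D (14); add D.
MST edges: A-B, A-E, A-C, A-D; total weight 1+1+9+14 = 25.

25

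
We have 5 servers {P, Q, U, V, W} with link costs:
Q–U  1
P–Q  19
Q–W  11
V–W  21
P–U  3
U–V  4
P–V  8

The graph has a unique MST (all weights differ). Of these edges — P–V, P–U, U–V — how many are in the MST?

Kruskal's algorithm — process edges by increasing weight (ties by edge label):
Q–U (1): add — endpoints in different components.
P–U (3): add — endpoints in different components.
U–V (4): add — endpoints in different components.
P–V (8): skip — V and P already connected.
Q–W (11): add — endpoints in different components.
MST edge set: {Q–U, P–U, U–V, Q–W}.
Of the listed edges, {P–U, U–V} are in the MST → 2.

2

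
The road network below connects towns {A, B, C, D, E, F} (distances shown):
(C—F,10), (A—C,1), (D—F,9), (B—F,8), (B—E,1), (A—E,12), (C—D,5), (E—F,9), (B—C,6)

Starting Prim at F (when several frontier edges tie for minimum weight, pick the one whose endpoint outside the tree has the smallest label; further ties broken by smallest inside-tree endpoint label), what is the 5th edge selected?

C-D

Prim, starting at F.
Step 1: frontier [B—F 8, D—F 9, E—F 9, C—F 10] → take B—F (8); add B.
Step 2: frontier [B—E 1, B—C 6, D—F 9, E—F 9, C—F 10] → take B—E (1); add E.
Step 3: frontier [B—C 6, A—E 12, D—F 9, C—F 10] → take B—C (6); add C.
Step 4: frontier [A—C 1, C—D 5, A—E 12, D—F 9] → take A—C (1); add A.
Step 5: frontier [C—D 5, D—F 9] → take C—D (5); add D.
The 5th edge added is C—D.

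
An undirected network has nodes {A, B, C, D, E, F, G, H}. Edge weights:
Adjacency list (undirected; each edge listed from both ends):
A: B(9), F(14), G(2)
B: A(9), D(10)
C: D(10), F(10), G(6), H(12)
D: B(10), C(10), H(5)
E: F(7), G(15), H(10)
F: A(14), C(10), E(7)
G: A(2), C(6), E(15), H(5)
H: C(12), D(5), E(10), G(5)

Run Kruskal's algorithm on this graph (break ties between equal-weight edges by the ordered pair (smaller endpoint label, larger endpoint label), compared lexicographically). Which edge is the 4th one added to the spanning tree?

Kruskal's algorithm — process edges by increasing weight (ties by edge label):
A—G (2): add — endpoints in different components.
D—H (5): add — endpoints in different components.
G—H (5): add — endpoints in different components.
C—G (6): add — endpoints in different components.
E—F (7): add — endpoints in different components.
A—B (9): add — endpoints in different components.
B—D (10): skip — B and D already connected.
C—D (10): skip — C and D already connected.
C—F (10): add — endpoints in different components.
The 4th edge added is C—G.

C-G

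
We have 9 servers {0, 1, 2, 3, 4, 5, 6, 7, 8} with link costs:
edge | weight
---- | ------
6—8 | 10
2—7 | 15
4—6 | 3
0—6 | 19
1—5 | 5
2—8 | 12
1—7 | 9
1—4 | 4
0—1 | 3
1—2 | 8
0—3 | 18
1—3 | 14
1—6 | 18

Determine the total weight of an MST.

56

Grow the tree from 1 using Prim:
Step 1: cheapest edge leaving the tree is 0—1 (3); add 0.
Step 2: cheapest edge leaving the tree is 1—4 (4); add 4.
Step 3: cheapest edge leaving the tree is 4—6 (3); add 6.
Step 4: cheapest edge leaving the tree is 1—5 (5); add 5.
Step 5: cheapest edge leaving the tree is 1—2 (8); add 2.
Step 6: cheapest edge leaving the tree is 1—7 (9); add 7.
Step 7: cheapest edge leaving the tree is 6—8 (10); add 8.
Step 8: cheapest edge leaving the tree is 1—3 (14); add 3.
MST edges: 0—1, 1—4, 4—6, 1—5, 1—2, 1—7, 6—8, 1—3; total weight 3+4+3+5+8+9+10+14 = 56.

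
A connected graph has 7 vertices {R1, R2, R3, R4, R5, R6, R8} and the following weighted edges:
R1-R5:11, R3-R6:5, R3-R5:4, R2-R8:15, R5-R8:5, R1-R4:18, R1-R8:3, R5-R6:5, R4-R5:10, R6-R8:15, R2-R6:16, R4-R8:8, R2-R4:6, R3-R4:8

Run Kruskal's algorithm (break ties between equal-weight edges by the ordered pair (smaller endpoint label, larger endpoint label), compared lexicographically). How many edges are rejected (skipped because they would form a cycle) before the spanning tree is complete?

1

Kruskal: consider edges lightest-first.
R1-R8 (3): add — endpoints in different components.
R3-R5 (4): add — endpoints in different components.
R3-R6 (5): add — endpoints in different components.
R5-R6 (5): skip — R5 and R6 already connected.
R5-R8 (5): add — endpoints in different components.
R2-R4 (6): add — endpoints in different components.
R3-R4 (8): add — endpoints in different components.
Edges rejected before the tree was complete: 1.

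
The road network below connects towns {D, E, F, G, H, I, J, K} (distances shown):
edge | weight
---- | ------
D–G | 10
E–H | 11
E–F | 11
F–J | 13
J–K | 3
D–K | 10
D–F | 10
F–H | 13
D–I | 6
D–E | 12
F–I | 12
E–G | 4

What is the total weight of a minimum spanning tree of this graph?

54

Grow the tree from D using Prim:
Step 1: cheapest edge leaving the tree is D–I (6); add I.
Step 2: cheapest edge leaving the tree is D–F (10); add F.
Step 3: cheapest edge leaving the tree is D–G (10); add G.
Step 4: cheapest edge leaving the tree is E–G (4); add E.
Step 5: cheapest edge leaving the tree is D–K (10); add K.
Step 6: cheapest edge leaving the tree is J–K (3); add J.
Step 7: cheapest edge leaving the tree is E–H (11); add H.
MST edges: D–I, D–F, D–G, E–G, D–K, J–K, E–H; total weight 6+10+10+4+10+3+11 = 54.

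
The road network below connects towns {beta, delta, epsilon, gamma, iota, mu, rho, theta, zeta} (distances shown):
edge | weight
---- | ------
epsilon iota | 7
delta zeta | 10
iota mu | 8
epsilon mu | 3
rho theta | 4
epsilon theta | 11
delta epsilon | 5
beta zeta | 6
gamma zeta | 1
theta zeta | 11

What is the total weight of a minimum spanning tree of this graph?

Kruskal's algorithm — process edges by increasing weight (ties by edge label):
gamma zeta (1): add — endpoints in different components.
epsilon mu (3): add — endpoints in different components.
rho theta (4): add — endpoints in different components.
delta epsilon (5): add — endpoints in different components.
beta zeta (6): add — endpoints in different components.
epsilon iota (7): add — endpoints in different components.
iota mu (8): skip — iota and mu already connected.
delta zeta (10): add — endpoints in different components.
epsilon theta (11): add — endpoints in different components.
MST edges: gamma zeta, epsilon mu, rho theta, delta epsilon, beta zeta, epsilon iota, delta zeta, epsilon theta; total weight 1+3+4+5+6+7+10+11 = 47.

47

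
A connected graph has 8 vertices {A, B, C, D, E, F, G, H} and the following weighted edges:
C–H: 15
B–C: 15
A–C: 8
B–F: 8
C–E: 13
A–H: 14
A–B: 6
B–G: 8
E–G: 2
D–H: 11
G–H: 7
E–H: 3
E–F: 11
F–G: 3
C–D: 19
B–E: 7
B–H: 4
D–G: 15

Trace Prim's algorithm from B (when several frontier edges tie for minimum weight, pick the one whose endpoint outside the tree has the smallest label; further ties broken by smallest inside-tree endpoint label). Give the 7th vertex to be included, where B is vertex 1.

Prim's algorithm from B:
Step 1: cheapest edge leaving the tree is B–H (4); add H.
Step 2: cheapest edge leaving the tree is E–H (3); add E.
Step 3: cheapest edge leaving the tree is E–G (2); add G.
Step 4: cheapest edge leaving the tree is F–G (3); add F.
Step 5: cheapest edge leaving the tree is A–B (6); add A.
Step 6: cheapest edge leaving the tree is A–C (8); add C.
Step 7: cheapest edge leaving the tree is D–H (11); add D.
Vertex order: B, H, E, G, F, A, C, D. The 7th vertex is C.

C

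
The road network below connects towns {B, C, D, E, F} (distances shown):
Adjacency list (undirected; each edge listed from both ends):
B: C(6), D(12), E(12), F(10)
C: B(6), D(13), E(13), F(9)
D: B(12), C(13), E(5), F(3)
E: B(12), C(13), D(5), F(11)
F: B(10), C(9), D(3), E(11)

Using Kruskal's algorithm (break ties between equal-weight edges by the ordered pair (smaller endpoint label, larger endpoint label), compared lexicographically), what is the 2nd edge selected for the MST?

Kruskal: consider edges lightest-first.
D-F (3): add. Components now {B} {C} {D,F} {E}
D-E (5): add. Components now {B} {C} {D,E,F}
B-C (6): add. Components now {B,C} {D,E,F}
C-F (9): add. Components now {B,C,D,E,F}
The 2nd edge added is D-E.

D-E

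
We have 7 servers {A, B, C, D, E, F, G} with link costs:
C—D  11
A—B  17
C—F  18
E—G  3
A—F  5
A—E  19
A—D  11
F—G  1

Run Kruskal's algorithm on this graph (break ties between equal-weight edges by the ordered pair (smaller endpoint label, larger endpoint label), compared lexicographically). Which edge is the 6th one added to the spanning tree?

A-B

Sort edges by weight, then run Kruskal:
F—G (1): add. Components now {A} {B} {C} {D} {E} {F,G}
E—G (3): add. Components now {A} {B} {C} {D} {E,F,G}
A—F (5): add. Components now {A,E,F,G} {B} {C} {D}
A—D (11): add. Components now {A,D,E,F,G} {B} {C}
C—D (11): add. Components now {A,C,D,E,F,G} {B}
A—B (17): add. Components now {A,B,C,D,E,F,G}
The 6th edge added is A—B.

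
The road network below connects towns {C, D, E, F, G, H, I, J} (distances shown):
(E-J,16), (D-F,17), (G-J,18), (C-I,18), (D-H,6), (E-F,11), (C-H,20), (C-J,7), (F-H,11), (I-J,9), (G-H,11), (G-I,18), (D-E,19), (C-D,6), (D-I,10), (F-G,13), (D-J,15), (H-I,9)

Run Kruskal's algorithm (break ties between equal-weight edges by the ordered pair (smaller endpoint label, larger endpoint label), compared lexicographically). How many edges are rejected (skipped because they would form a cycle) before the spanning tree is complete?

2

Kruskal's algorithm — process edges by increasing weight (ties by edge label):
C-D (6): add — endpoints in different components.
D-H (6): add — endpoints in different components.
C-J (7): add — endpoints in different components.
H-I (9): add — endpoints in different components.
I-J (9): skip — I and J already connected.
D-I (10): skip — D and I already connected.
E-F (11): add — endpoints in different components.
F-H (11): add — endpoints in different components.
G-H (11): add — endpoints in different components.
Edges rejected before the tree was complete: 2.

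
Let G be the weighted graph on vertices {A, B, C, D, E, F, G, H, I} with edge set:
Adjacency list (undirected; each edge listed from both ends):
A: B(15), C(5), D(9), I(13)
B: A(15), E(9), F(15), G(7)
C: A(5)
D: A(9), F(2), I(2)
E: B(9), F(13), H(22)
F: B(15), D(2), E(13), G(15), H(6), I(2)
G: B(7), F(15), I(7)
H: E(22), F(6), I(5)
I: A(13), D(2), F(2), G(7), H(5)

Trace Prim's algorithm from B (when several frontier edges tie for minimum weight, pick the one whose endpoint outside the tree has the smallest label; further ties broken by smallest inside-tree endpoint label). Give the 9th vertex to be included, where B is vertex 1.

E

Grow the tree from B using Prim:
Step 1: cheapest edge leaving the tree is B G (7); add G.
Step 2: cheapest edge leaving the tree is G I (7); add I.
Step 3: cheapest edge leaving the tree is D I (2); add D.
Step 4: cheapest edge leaving the tree is D F (2); add F.
Step 5: cheapest edge leaving the tree is H I (5); add H.
Step 6: cheapest edge leaving the tree is A D (9); add A.
Step 7: cheapest edge leaving the tree is A C (5); add C.
Step 8: cheapest edge leaving the tree is B E (9); add E.
Vertex order: B, G, I, D, F, H, A, C, E. The 9th vertex is E.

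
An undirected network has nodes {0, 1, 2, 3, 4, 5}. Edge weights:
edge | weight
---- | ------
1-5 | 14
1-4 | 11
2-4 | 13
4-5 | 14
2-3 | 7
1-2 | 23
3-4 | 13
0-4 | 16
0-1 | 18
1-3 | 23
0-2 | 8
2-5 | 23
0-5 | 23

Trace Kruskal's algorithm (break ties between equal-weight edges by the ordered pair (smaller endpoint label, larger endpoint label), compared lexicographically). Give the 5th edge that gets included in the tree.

1-5

Kruskal's algorithm — process edges by increasing weight (ties by edge label):
2-3 (7): add — endpoints in different components.
0-2 (8): add — endpoints in different components.
1-4 (11): add — endpoints in different components.
2-4 (13): add — endpoints in different components.
3-4 (13): skip — 3 and 4 already connected.
1-5 (14): add — endpoints in different components.
The 5th edge added is 1-5.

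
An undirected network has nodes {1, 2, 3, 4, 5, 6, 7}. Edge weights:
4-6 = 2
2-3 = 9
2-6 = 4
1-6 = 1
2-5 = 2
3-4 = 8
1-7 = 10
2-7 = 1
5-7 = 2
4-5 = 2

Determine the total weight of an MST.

16

Kruskal's algorithm — process edges by increasing weight (ties by edge label):
1-6 (1): add — endpoints in different components.
2-7 (1): add — endpoints in different components.
2-5 (2): add — endpoints in different components.
4-5 (2): add — endpoints in different components.
4-6 (2): add — endpoints in different components.
5-7 (2): skip — 5 and 7 already connected.
2-6 (4): skip — 2 and 6 already connected.
3-4 (8): add — endpoints in different components.
MST edges: 1-6, 2-7, 2-5, 4-5, 4-6, 3-4; total weight 1+1+2+2+2+8 = 16.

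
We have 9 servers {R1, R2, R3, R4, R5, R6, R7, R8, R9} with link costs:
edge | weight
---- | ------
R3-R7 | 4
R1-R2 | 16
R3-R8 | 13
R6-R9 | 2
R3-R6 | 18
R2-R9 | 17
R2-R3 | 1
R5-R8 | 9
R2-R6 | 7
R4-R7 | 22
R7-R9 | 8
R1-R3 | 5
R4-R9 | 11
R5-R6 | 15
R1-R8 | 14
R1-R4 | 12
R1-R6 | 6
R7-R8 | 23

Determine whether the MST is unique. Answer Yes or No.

Yes

Kruskal's algorithm — process edges by increasing weight (ties by edge label):
R2-R3 (1): add — endpoints in different components.
R6-R9 (2): add — endpoints in different components.
R3-R7 (4): add — endpoints in different components.
R1-R3 (5): add — endpoints in different components.
R1-R6 (6): add — endpoints in different components.
R2-R6 (7): skip — R6 and R2 already connected.
R7-R9 (8): skip — R7 and R9 already connected.
R5-R8 (9): add — endpoints in different components.
R4-R9 (11): add — endpoints in different components.
R1-R4 (12): skip — R4 and R1 already connected.
R3-R8 (13): add — endpoints in different components.
Every non-tree edge has weight strictly greater than the heaviest edge on the tree path between its endpoints, so the MST is unique.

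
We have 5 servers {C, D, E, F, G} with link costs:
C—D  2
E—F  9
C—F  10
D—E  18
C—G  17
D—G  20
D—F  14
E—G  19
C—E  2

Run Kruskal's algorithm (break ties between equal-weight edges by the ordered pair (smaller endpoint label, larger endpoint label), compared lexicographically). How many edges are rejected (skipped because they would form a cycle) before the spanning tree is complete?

2

Sort edges by weight, then run Kruskal:
C—D (2): add. Components now {C,D} {E} {F} {G}
C—E (2): add. Components now {C,D,E} {F} {G}
E—F (9): add. Components now {C,D,E,F} {G}
C—F (10): skip — C and F already connected.
D—F (14): skip — D and F already connected.
C—G (17): add. Components now {C,D,E,F,G}
Edges rejected before the tree was complete: 2.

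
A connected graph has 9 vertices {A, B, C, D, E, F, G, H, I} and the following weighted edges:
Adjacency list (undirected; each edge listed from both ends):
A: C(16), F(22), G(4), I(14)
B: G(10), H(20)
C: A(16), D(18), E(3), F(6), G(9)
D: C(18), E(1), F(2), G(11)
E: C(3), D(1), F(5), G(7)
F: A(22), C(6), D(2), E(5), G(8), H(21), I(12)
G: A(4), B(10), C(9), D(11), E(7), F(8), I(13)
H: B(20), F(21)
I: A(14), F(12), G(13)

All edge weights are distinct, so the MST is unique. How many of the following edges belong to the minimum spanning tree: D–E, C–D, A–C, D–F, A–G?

3

Sort edges by weight, then run Kruskal:
D–E (1): add — endpoints in different components.
D–F (2): add — endpoints in different components.
C–E (3): add — endpoints in different components.
A–G (4): add — endpoints in different components.
E–F (5): skip — E and F already connected.
C–F (6): skip — C and F already connected.
E–G (7): add — endpoints in different components.
F–G (8): skip — F and G already connected.
C–G (9): skip — C and G already connected.
B–G (10): add — endpoints in different components.
D–G (11): skip — D and G already connected.
F–I (12): add — endpoints in different components.
G–I (13): skip — G and I already connected.
A–I (14): skip — A and I already connected.
A–C (16): skip — A and C already connected.
C–D (18): skip — C and D already connected.
B–H (20): add — endpoints in different components.
MST edge set: {D–E, D–F, C–E, A–G, E–G, B–G, F–I, B–H}.
Of the listed edges, {D–E, D–F, A–G} are in the MST → 3.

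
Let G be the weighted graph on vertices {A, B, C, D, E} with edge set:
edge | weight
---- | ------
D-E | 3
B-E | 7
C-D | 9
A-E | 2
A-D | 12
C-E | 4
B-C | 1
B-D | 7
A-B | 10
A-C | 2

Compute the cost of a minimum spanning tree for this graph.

Sort edges by weight, then run Kruskal:
B-C (1): add. Components now {A} {B,C} {D} {E}
A-C (2): add. Components now {A,B,C} {D} {E}
A-E (2): add. Components now {A,B,C,E} {D}
D-E (3): add. Components now {A,B,C,D,E}
MST edges: B-C, A-C, A-E, D-E; total weight 1+2+2+3 = 8.

8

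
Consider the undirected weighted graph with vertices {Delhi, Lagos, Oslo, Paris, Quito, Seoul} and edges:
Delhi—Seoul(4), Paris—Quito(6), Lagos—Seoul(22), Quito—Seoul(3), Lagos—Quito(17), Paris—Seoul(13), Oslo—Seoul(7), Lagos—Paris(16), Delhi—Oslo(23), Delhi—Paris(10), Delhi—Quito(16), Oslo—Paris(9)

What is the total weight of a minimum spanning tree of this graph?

Grow the tree from Quito using Prim:
Step 1: frontier [Quito—Seoul 3, Paris—Quito 6, Delhi—Quito 16, Lagos—Quito 17] → take Quito—Seoul (3); add Seoul.
Step 2: frontier [Paris—Quito 6, Delhi—Quito 16, Lagos—Quito 17, Delhi—Seoul 4, Oslo—Seoul 7, Paris—Seoul 13, Lagos—Seoul 22] → take Delhi—Seoul (4); add Delhi.
Step 3: frontier [Delhi—Paris 10, Delhi—Oslo 23, Paris—Quito 6, Lagos—Quito 17, Oslo—Seoul 7, Paris—Seoul 13, Lagos—Seoul 22] → take Paris—Quito (6); add Paris.
Step 4: frontier [Delhi—Oslo 23, Oslo—Paris 9, Lagos—Paris 16, Lagos—Quito 17, Oslo—Seoul 7, Lagos—Seoul 22] → take Oslo—Seoul (7); add Oslo.
Step 5: frontier [Lagos—Paris 16, Lagos—Quito 17, Lagos—Seoul 22] → take Lagos—Paris (16); add Lagos.
MST edges: Quito—Seoul, Delhi—Seoul, Paris—Quito, Oslo—Seoul, Lagos—Paris; total weight 3+4+6+7+16 = 36.

36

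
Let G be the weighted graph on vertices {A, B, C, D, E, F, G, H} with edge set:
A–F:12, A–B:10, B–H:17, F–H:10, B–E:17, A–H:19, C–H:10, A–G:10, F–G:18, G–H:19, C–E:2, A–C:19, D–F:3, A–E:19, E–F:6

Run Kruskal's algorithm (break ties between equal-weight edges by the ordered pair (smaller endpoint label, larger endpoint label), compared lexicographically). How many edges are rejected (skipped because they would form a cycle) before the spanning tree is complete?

1

Sort edges by weight, then run Kruskal:
C–E (2): add — endpoints in different components.
D–F (3): add — endpoints in different components.
E–F (6): add — endpoints in different components.
A–B (10): add — endpoints in different components.
A–G (10): add — endpoints in different components.
C–H (10): add — endpoints in different components.
F–H (10): skip — F and H already connected.
A–F (12): add — endpoints in different components.
Edges rejected before the tree was complete: 1.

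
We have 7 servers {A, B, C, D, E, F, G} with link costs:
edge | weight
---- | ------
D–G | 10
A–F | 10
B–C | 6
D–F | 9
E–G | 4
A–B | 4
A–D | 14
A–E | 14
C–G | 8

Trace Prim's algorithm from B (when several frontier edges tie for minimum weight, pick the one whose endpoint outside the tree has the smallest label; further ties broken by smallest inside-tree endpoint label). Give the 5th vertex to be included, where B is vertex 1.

Grow the tree from B using Prim:
Step 1: frontier [A–B 4, B–C 6] → take A–B (4); add A.
Step 2: frontier [A–F 10, A–D 14, A–E 14, B–C 6] → take B–C (6); add C.
Step 3: frontier [A–F 10, A–D 14, A–E 14, C–G 8] → take C–G (8); add G.
Step 4: frontier [A–F 10, A–D 14, A–E 14, E–G 4, D–G 10] → take E–G (4); add E.
Step 5: frontier [A–F 10, A–D 14, D–G 10] → take D–G (10); add D.
Step 6: frontier [A–F 10, D–F 9] → take D–F (9); add F.
Vertex order: B, A, C, G, E, D, F. The 5th vertex is E.

E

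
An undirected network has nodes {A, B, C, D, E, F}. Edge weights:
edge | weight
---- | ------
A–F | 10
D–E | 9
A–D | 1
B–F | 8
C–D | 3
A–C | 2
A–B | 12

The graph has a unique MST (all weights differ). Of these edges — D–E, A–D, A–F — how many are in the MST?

3

Kruskal: consider edges lightest-first.
A–D (1): add. Components now {A,D} {B} {C} {E} {F}
A–C (2): add. Components now {A,C,D} {B} {E} {F}
C–D (3): skip — C and D already connected.
B–F (8): add. Components now {A,C,D} {B,F} {E}
D–E (9): add. Components now {A,C,D,E} {B,F}
A–F (10): add. Components now {A,B,C,D,E,F}
MST edge set: {A–D, A–C, B–F, D–E, A–F}.
Of the listed edges, {D–E, A–D, A–F} are in the MST → 3.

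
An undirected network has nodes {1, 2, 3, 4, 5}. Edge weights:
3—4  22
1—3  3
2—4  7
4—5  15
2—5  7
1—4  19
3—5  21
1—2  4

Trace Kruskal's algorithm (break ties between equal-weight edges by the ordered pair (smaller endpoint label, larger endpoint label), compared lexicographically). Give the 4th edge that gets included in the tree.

Sort edges by weight, then run Kruskal:
1—3 (3): add — endpoints in different components.
1—2 (4): add — endpoints in different components.
2—4 (7): add — endpoints in different components.
2—5 (7): add — endpoints in different components.
The 4th edge added is 2—5.

2-5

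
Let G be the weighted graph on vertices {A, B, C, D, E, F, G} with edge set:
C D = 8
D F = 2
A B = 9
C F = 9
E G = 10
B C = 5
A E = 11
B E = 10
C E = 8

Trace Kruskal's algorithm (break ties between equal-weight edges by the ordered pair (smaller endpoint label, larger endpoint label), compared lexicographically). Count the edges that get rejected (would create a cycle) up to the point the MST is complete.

2

Kruskal: consider edges lightest-first.
D F (2): add — endpoints in different components.
B C (5): add — endpoints in different components.
C D (8): add — endpoints in different components.
C E (8): add — endpoints in different components.
A B (9): add — endpoints in different components.
C F (9): skip — C and F already connected.
B E (10): skip — B and E already connected.
E G (10): add — endpoints in different components.
Edges rejected before the tree was complete: 2.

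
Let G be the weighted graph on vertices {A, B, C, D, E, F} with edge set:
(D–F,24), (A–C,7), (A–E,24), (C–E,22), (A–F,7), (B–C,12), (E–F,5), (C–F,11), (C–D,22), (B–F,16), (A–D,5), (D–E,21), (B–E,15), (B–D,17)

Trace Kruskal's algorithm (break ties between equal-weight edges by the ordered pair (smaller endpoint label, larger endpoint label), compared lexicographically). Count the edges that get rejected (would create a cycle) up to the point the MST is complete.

Kruskal's algorithm — process edges by increasing weight (ties by edge label):
A–D (5): add — endpoints in different components.
E–F (5): add — endpoints in different components.
A–C (7): add — endpoints in different components.
A–F (7): add — endpoints in different components.
C–F (11): skip — C and F already connected.
B–C (12): add — endpoints in different components.
Edges rejected before the tree was complete: 1.

1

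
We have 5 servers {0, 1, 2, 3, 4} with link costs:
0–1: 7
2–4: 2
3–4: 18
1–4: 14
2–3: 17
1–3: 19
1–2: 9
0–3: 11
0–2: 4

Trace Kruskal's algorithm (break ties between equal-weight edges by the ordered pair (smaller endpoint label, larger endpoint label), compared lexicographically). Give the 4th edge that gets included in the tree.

Kruskal's algorithm — process edges by increasing weight (ties by edge label):
2–4 (2): add — endpoints in different components.
0–2 (4): add — endpoints in different components.
0–1 (7): add — endpoints in different components.
1–2 (9): skip — 1 and 2 already connected.
0–3 (11): add — endpoints in different components.
The 4th edge added is 0–3.

0-3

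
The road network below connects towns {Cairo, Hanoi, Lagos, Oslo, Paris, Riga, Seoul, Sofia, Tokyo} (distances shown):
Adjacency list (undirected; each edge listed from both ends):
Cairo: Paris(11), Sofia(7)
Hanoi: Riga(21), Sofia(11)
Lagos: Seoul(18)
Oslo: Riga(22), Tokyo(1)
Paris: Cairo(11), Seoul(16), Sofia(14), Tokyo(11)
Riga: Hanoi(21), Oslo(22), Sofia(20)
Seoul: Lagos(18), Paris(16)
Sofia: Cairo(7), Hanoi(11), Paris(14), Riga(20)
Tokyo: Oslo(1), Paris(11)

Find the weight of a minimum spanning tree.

Kruskal: consider edges lightest-first.
Oslo Tokyo (1): add — endpoints in different components.
Cairo Sofia (7): add — endpoints in different components.
Cairo Paris (11): add — endpoints in different components.
Hanoi Sofia (11): add — endpoints in different components.
Paris Tokyo (11): add — endpoints in different components.
Paris Sofia (14): skip — Sofia and Paris already connected.
Paris Seoul (16): add — endpoints in different components.
Lagos Seoul (18): add — endpoints in different components.
Riga Sofia (20): add — endpoints in different components.
MST edges: Oslo Tokyo, Cairo Sofia, Cairo Paris, Hanoi Sofia, Paris Tokyo, Paris Seoul, Lagos Seoul, Riga Sofia; total weight 1+7+11+11+11+16+18+20 = 95.

95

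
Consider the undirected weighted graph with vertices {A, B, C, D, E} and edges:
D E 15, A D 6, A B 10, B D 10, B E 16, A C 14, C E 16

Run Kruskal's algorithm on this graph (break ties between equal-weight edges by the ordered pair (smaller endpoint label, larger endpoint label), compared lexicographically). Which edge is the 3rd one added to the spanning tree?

Sort edges by weight, then run Kruskal:
A D (6): add — endpoints in different components.
A B (10): add — endpoints in different components.
B D (10): skip — B and D already connected.
A C (14): add — endpoints in different components.
D E (15): add — endpoints in different components.
The 3rd edge added is A C.

A-C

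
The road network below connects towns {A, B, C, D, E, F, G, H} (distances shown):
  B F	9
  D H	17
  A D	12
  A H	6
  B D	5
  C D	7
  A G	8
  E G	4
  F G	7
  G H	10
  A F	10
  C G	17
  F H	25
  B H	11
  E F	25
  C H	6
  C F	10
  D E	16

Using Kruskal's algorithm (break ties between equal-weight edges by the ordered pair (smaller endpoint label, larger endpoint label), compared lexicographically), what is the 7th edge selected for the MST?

A-G

Kruskal's algorithm — process edges by increasing weight (ties by edge label):
E G (4): add — endpoints in different components.
B D (5): add — endpoints in different components.
A H (6): add — endpoints in different components.
C H (6): add — endpoints in different components.
C D (7): add — endpoints in different components.
F G (7): add — endpoints in different components.
A G (8): add — endpoints in different components.
The 7th edge added is A G.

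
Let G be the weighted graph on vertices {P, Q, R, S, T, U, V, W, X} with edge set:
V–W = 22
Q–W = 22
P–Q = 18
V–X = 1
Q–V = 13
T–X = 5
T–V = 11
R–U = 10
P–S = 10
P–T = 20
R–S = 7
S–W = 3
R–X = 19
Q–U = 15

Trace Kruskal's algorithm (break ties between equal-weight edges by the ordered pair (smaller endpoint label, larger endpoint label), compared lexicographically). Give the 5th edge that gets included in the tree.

P-S

Kruskal's algorithm — process edges by increasing weight (ties by edge label):
V–X (1): add — endpoints in different components.
S–W (3): add — endpoints in different components.
T–X (5): add — endpoints in different components.
R–S (7): add — endpoints in different components.
P–S (10): add — endpoints in different components.
R–U (10): add — endpoints in different components.
T–V (11): skip — T and V already connected.
Q–V (13): add — endpoints in different components.
Q–U (15): add — endpoints in different components.
The 5th edge added is P–S.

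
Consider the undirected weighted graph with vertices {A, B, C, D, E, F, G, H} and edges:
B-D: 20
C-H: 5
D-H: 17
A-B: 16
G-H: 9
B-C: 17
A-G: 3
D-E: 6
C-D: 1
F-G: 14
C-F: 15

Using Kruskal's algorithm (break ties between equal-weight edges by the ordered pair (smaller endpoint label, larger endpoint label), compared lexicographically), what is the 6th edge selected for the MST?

Sort edges by weight, then run Kruskal:
C-D (1): add — endpoints in different components.
A-G (3): add — endpoints in different components.
C-H (5): add — endpoints in different components.
D-E (6): add — endpoints in different components.
G-H (9): add — endpoints in different components.
F-G (14): add — endpoints in different components.
C-F (15): skip — C and F already connected.
A-B (16): add — endpoints in different components.
The 6th edge added is F-G.

F-G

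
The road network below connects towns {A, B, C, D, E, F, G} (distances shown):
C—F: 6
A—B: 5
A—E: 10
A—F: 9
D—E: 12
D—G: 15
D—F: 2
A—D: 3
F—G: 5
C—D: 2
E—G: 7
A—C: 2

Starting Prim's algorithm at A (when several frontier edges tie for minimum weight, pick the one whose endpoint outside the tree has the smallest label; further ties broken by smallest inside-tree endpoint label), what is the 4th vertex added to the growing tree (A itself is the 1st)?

Prim's algorithm from A:
Step 1: frontier [A—C 2, A—D 3, A—B 5, A—F 9, A—E 10] → take A—C (2); add C.
Step 2: frontier [A—D 3, A—B 5, A—F 9, A—E 10, C—D 2, C—F 6] → take C—D (2); add D.
Step 3: frontier [A—B 5, A—F 9, A—E 10, C—F 6, D—F 2, D—E 12, D—G 15] → take D—F (2); add F.
Step 4: frontier [A—B 5, A—E 10, D—E 12, D—G 15, F—G 5] → take A—B (5); add B.
Step 5: frontier [A—E 10, D—E 12, D—G 15, F—G 5] → take F—G (5); add G.
Step 6: frontier [A—E 10, D—E 12, E—G 7] → take E—G (7); add E.
Vertex order: A, C, D, F, B, G, E. The 4th vertex is F.

F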